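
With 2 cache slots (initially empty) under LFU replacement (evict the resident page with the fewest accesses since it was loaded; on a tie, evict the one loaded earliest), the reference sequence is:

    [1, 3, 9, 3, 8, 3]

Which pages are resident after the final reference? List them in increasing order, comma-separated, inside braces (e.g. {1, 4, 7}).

{3, 8}

1: fault, frames {1}
3: fault, frames {1,3}
9: fault, evict 1, frames {3,9}
3: hit
8: fault, evict 9, frames {3,8}
3: hit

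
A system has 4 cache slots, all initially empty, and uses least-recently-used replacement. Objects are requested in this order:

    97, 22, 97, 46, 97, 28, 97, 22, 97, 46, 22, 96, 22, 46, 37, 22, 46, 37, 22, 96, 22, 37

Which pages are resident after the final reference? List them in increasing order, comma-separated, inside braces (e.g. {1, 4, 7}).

97 -> miss, frames (97)
22 -> miss, frames (97 22)
97 -> hit
46 -> miss, frames (22 97 46)
97 -> hit
28 -> miss, frames (22 46 97 28)
97 -> hit
22 -> hit
97 -> hit
46 -> hit
22 -> hit
96 -> miss, evict 28, frames (97 46 22 96)
22 -> hit
46 -> hit
37 -> miss, evict 97, frames (96 22 46 37)
22 -> hit
46 -> hit
37 -> hit
22 -> hit
96 -> hit
22 -> hit
37 -> hit

{22, 37, 46, 96}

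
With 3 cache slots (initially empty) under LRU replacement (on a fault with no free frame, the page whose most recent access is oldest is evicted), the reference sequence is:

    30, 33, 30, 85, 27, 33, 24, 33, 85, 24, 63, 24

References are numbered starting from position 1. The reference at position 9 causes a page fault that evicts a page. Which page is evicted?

27

pos 1: 30 → miss, frames (30)
pos 2: 33 → miss, frames (30 33)
pos 3: 30 → hit
pos 4: 85 → miss, frames (33 30 85)
pos 5: 27 → miss, evict 33, frames (30 85 27)
pos 6: 33 → miss, evict 30, frames (85 27 33)
pos 7: 24 → miss, evict 85, frames (27 33 24)
pos 8: 33 → hit
pos 9: 85 → miss, evict 27, frames (24 33 85)
At position 9, page 27 is evicted.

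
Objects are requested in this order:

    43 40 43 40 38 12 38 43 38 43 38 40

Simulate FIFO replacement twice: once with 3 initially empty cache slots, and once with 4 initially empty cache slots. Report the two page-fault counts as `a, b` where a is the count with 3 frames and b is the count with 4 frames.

3 frames: F F . . F F . F . . . F → 6 faults.
4 frames: F F . . F F . . . . . . → 4 faults.
4 < 6: adding a frame reduced faults, as is typical.

6, 4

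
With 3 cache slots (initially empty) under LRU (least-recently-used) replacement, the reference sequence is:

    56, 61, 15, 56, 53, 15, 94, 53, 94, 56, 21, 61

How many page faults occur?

8

56: miss, frames (56)
61: miss, frames (56 61)
15: miss, frames (56 61 15)
56: hit
53: miss, evict 61, frames (15 56 53)
15: hit
94: miss, evict 56, frames (53 15 94)
53: hit
94: hit
56: miss, evict 15, frames (53 94 56)
21: miss, evict 53, frames (94 56 21)
61: miss, evict 94, frames (56 21 61)
Page faults: 8.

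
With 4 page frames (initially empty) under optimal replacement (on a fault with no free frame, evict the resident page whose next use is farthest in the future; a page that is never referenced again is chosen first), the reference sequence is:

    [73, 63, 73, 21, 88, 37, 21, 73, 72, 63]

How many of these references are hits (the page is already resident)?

73 → fault, frames (73)
63 → fault, frames (73 63)
73 → hit
21 → fault, frames (73 63 21)
88 → fault, frames (73 63 21 88)
37 → fault, evict 88, frames (73 63 21 37)
21 → hit
73 → hit
72 → fault, evict 37, frames (73 63 21 72)
63 → hit
Hits: 4.

4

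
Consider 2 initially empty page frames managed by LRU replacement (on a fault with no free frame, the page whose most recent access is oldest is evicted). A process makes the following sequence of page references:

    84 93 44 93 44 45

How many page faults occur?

4

84 → fault, frames (84)
93 → fault, frames (84 93)
44 → fault, evict 84, frames (93 44)
93 → hit
44 → hit
45 → fault, evict 93, frames (44 45)
Page faults: 4.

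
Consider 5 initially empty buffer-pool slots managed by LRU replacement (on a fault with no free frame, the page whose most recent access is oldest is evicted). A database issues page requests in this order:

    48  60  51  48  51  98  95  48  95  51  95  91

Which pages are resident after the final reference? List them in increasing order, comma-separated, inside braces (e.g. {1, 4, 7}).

{48, 51, 91, 95, 98}

48: miss, frames {48}
60: miss, frames {48,60}
51: miss, frames {48,60,51}
48: hit
51: hit
98: miss, frames {60,48,51,98}
95: miss, frames {60,48,51,98,95}
48: hit
95: hit
51: hit
95: hit
91: miss, evict 60, frames {98,48,51,95,91}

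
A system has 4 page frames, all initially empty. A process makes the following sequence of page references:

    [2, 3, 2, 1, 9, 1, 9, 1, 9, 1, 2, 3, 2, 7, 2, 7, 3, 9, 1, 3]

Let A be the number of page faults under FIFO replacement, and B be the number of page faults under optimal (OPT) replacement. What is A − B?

2

Under FIFO: F F . F F . . . . . . . . F F . F . F . → 8 faults.
Under OPT: F F . F F . . . . . . . . F . . . . F . → 6 faults.
A − B = 8 − 6 = 2.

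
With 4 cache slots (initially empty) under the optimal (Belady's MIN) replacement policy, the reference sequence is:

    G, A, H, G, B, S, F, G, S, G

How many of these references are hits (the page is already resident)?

4

G: miss, frames {G}
A: miss, frames {G,A}
H: miss, frames {G,A,H}
G: hit
B: miss, frames {G,A,H,B}
S: miss, evict B, frames {G,A,H,S}
F: miss, evict H, frames {G,A,S,F}
G: hit
S: hit
G: hit
Hits: 4.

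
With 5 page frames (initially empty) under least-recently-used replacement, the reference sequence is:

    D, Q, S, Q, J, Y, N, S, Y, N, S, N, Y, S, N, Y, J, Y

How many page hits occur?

12

D -> miss, frames {D}
Q -> miss, frames {D,Q}
S -> miss, frames {D,Q,S}
Q -> hit
J -> miss, frames {D,S,Q,J}
Y -> miss, frames {D,S,Q,J,Y}
N -> miss, evict D, frames {S,Q,J,Y,N}
S -> hit
Y -> hit
N -> hit
S -> hit
N -> hit
Y -> hit
S -> hit
N -> hit
Y -> hit
J -> hit
Y -> hit
Hits: 12.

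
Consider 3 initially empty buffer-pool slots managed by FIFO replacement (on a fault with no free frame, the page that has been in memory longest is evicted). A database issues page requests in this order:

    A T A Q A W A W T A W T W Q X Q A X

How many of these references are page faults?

A -> fault, frames {A}
T -> fault, frames {A,T}
A -> hit
Q -> fault, frames {A,T,Q}
A -> hit
W -> fault, evict A, frames {T,Q,W}
A -> fault, evict T, frames {Q,W,A}
W -> hit
T -> fault, evict Q, frames {W,A,T}
A -> hit
W -> hit
T -> hit
W -> hit
Q -> fault, evict W, frames {A,T,Q}
X -> fault, evict A, frames {T,Q,X}
Q -> hit
A -> fault, evict T, frames {Q,X,A}
X -> hit
Page faults: 9.

9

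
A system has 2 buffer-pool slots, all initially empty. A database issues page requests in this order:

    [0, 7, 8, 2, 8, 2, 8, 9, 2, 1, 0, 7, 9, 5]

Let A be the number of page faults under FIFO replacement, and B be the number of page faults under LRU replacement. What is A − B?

-1

Under FIFO: F F F F . . . F . F F F F F → 10 faults.
Under LRU: F F F F . . . F F F F F F F → 11 faults.
A − B = 10 − 11 = -1.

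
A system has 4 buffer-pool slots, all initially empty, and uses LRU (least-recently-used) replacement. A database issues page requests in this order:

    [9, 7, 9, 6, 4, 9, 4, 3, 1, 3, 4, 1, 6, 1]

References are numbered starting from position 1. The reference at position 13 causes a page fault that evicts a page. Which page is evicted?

9

pos 1: 9 -> miss, frames (9)
pos 2: 7 -> miss, frames (9 7)
pos 3: 9 -> hit
pos 4: 6 -> miss, frames (7 9 6)
pos 5: 4 -> miss, frames (7 9 6 4)
pos 6: 9 -> hit
pos 7: 4 -> hit
pos 8: 3 -> miss, evict 7, frames (6 9 4 3)
pos 9: 1 -> miss, evict 6, frames (9 4 3 1)
pos 10: 3 -> hit
pos 11: 4 -> hit
pos 12: 1 -> hit
pos 13: 6 -> miss, evict 9, frames (3 4 1 6)
At position 13, page 9 is evicted.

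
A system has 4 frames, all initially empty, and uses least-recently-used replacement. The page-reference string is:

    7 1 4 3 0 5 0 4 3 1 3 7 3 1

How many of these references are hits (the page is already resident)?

6

7 -> fault, frames (7)
1 -> fault, frames (7 1)
4 -> fault, frames (7 1 4)
3 -> fault, frames (7 1 4 3)
0 -> fault, evict 7, frames (1 4 3 0)
5 -> fault, evict 1, frames (4 3 0 5)
0 -> hit
4 -> hit
3 -> hit
1 -> fault, evict 5, frames (0 4 3 1)
3 -> hit
7 -> fault, evict 0, frames (4 1 3 7)
3 -> hit
1 -> hit
Hits: 6.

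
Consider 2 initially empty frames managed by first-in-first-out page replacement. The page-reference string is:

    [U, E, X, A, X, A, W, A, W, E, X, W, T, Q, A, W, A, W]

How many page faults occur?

12

U: miss, frames (U)
E: miss, frames (U E)
X: miss, evict U, frames (E X)
A: miss, evict E, frames (X A)
X: hit
A: hit
W: miss, evict X, frames (A W)
A: hit
W: hit
E: miss, evict A, frames (W E)
X: miss, evict W, frames (E X)
W: miss, evict E, frames (X W)
T: miss, evict X, frames (W T)
Q: miss, evict W, frames (T Q)
A: miss, evict T, frames (Q A)
W: miss, evict Q, frames (A W)
A: hit
W: hit
Page faults: 12.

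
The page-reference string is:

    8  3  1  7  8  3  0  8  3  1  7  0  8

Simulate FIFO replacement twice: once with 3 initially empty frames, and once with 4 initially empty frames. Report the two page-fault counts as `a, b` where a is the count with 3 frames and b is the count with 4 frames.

10, 11

3 frames: F F F F F F F . . F F . F → 10 faults.
4 frames: F F F F . . F F F F F F F → 11 faults.
11 > 10: adding a frame increased faults — Belady's anomaly.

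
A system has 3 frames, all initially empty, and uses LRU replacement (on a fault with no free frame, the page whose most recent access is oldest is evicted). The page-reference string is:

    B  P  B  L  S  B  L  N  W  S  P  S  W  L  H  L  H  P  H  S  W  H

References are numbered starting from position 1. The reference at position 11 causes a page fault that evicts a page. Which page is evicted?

N

pos 1: B -> miss, frames {B}
pos 2: P -> miss, frames {B,P}
pos 3: B -> hit
pos 4: L -> miss, frames {P,B,L}
pos 5: S -> miss, evict P, frames {B,L,S}
pos 6: B -> hit
pos 7: L -> hit
pos 8: N -> miss, evict S, frames {B,L,N}
pos 9: W -> miss, evict B, frames {L,N,W}
pos 10: S -> miss, evict L, frames {N,W,S}
pos 11: P -> miss, evict N, frames {W,S,P}
At position 11, page N is evicted.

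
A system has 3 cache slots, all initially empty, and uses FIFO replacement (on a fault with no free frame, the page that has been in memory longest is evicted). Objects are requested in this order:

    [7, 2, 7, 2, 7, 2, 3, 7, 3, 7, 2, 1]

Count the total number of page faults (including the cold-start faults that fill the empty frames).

7: miss, frames {7}
2: miss, frames {7,2}
7: hit
2: hit
7: hit
2: hit
3: miss, frames {7,2,3}
7: hit
3: hit
7: hit
2: hit
1: miss, evict 7, frames {2,3,1}
Page faults: 4.

4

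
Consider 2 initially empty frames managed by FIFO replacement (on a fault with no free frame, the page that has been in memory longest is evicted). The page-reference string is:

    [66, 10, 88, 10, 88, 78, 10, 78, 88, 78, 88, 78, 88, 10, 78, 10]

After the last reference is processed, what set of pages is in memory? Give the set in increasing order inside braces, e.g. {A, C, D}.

66 → fault, frames (66)
10 → fault, frames (66 10)
88 → fault, evict 66, frames (10 88)
10 → hit
88 → hit
78 → fault, evict 10, frames (88 78)
10 → fault, evict 88, frames (78 10)
78 → hit
88 → fault, evict 78, frames (10 88)
78 → fault, evict 10, frames (88 78)
88 → hit
78 → hit
88 → hit
10 → fault, evict 88, frames (78 10)
78 → hit
10 → hit

{10, 78}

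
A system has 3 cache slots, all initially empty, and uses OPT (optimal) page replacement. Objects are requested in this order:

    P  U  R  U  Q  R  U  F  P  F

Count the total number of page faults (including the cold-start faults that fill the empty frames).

P: miss, frames (P)
U: miss, frames (P U)
R: miss, frames (P U R)
U: hit
Q: miss, evict P, frames (U R Q)
R: hit
U: hit
F: miss, evict Q, frames (U R F)
P: miss, evict R, frames (U F P)
F: hit
Page faults: 6.

6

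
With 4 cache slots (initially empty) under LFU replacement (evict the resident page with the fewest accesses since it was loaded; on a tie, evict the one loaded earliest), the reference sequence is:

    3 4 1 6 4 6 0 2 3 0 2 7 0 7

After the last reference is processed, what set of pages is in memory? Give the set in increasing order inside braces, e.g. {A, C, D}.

{0, 4, 6, 7}

3 → fault, frames (3)
4 → fault, frames (3 4)
1 → fault, frames (3 4 1)
6 → fault, frames (3 4 1 6)
4 → hit
6 → hit
0 → fault, evict 3, frames (4 1 6 0)
2 → fault, evict 1, frames (4 6 0 2)
3 → fault, evict 0, frames (4 6 2 3)
0 → fault, evict 2, frames (4 6 3 0)
2 → fault, evict 3, frames (4 6 0 2)
7 → fault, evict 0, frames (4 6 2 7)
0 → fault, evict 2, frames (4 6 7 0)
7 → hit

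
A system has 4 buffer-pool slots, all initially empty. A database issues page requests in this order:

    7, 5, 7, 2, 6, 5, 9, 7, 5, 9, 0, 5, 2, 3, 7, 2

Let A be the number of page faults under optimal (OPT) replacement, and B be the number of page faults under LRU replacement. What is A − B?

Under OPT: F F . F F . F . . . F . . F . . → 7 faults.
Under LRU: F F . F F . F F . . F . F F F . → 10 faults.
A − B = 7 − 10 = -3.

-3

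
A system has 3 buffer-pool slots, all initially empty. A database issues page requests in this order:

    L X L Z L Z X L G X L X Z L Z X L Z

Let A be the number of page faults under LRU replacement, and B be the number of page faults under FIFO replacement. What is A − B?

Under LRU: F F . F . . . . F . . . F . . . . . → 5 faults.
Under FIFO: F F . F . . . . F . F F F . . . . . → 7 faults.
A − B = 5 − 7 = -2.

-2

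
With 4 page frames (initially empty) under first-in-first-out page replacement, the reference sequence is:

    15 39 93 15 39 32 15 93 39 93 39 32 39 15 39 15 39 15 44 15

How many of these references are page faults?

15 → fault, frames (15)
39 → fault, frames (15 39)
93 → fault, frames (15 39 93)
15 → hit
39 → hit
32 → fault, frames (15 39 93 32)
15 → hit
93 → hit
39 → hit
93 → hit
39 → hit
32 → hit
39 → hit
15 → hit
39 → hit
15 → hit
39 → hit
15 → hit
44 → fault, evict 15, frames (39 93 32 44)
15 → fault, evict 39, frames (93 32 44 15)
Page faults: 6.

6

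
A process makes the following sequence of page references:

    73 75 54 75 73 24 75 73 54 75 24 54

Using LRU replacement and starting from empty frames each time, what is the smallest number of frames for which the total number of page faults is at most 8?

f=1: 12 faults
f=2: 11 faults
f=3: 6 faults
f=4: 4 faults
Smallest f with faults ≤ 8 is 3.

3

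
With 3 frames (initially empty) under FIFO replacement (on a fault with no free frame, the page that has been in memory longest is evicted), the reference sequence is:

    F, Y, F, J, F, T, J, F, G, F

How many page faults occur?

6

F: miss, frames [F]
Y: miss, frames [F, Y]
F: hit
J: miss, frames [F, Y, J]
F: hit
T: miss, evict F, frames [Y, J, T]
J: hit
F: miss, evict Y, frames [J, T, F]
G: miss, evict J, frames [T, F, G]
F: hit
Page faults: 6.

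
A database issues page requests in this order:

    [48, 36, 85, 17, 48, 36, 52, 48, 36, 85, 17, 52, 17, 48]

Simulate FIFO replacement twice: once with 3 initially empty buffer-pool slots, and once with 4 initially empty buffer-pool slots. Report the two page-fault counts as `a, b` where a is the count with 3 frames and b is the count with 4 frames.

10, 11

3 frames: F F F F F F F . . F F . . F → 10 faults.
4 frames: F F F F . . F F F F F F . F → 11 faults.
11 > 10: adding a frame increased faults — Belady's anomaly.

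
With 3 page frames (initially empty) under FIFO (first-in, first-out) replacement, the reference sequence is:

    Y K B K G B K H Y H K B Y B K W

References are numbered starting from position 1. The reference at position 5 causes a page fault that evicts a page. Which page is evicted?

pos 1: Y: fault, frames {Y}
pos 2: K: fault, frames {Y,K}
pos 3: B: fault, frames {Y,K,B}
pos 4: K: hit
pos 5: G: fault, evict Y, frames {K,B,G}
At position 5, page Y is evicted.

Y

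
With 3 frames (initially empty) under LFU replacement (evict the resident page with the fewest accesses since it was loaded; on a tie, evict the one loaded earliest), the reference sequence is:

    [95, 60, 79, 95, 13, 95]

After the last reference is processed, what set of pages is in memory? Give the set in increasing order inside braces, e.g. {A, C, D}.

{13, 79, 95}

95 -> fault, frames (95)
60 -> fault, frames (95 60)
79 -> fault, frames (95 60 79)
95 -> hit
13 -> fault, evict 60, frames (95 79 13)
95 -> hit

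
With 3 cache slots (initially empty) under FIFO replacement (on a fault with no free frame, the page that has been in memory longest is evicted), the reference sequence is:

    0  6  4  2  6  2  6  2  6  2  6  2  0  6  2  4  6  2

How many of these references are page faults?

0: miss, frames [0]
6: miss, frames [0, 6]
4: miss, frames [0, 6, 4]
2: miss, evict 0, frames [6, 4, 2]
6: hit
2: hit
6: hit
2: hit
6: hit
2: hit
6: hit
2: hit
0: miss, evict 6, frames [4, 2, 0]
6: miss, evict 4, frames [2, 0, 6]
2: hit
4: miss, evict 2, frames [0, 6, 4]
6: hit
2: miss, evict 0, frames [6, 4, 2]
Page faults: 8.

8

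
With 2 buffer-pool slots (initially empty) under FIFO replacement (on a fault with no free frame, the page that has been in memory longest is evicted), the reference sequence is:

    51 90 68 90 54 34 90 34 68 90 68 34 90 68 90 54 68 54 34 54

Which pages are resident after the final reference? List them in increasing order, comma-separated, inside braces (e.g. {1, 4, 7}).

51: miss, frames {51}
90: miss, frames {51,90}
68: miss, evict 51, frames {90,68}
90: hit
54: miss, evict 90, frames {68,54}
34: miss, evict 68, frames {54,34}
90: miss, evict 54, frames {34,90}
34: hit
68: miss, evict 34, frames {90,68}
90: hit
68: hit
34: miss, evict 90, frames {68,34}
90: miss, evict 68, frames {34,90}
68: miss, evict 34, frames {90,68}
90: hit
54: miss, evict 90, frames {68,54}
68: hit
54: hit
34: miss, evict 68, frames {54,34}
54: hit

{34, 54}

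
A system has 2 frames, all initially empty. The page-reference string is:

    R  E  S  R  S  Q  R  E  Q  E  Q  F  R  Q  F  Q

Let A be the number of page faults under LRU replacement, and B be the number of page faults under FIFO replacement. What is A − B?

2

Under LRU: F F F F . F F F F . . F F F F . → 12 faults.
Under FIFO: F F F F . F . F . . . F F F F . → 10 faults.
A − B = 12 − 10 = 2.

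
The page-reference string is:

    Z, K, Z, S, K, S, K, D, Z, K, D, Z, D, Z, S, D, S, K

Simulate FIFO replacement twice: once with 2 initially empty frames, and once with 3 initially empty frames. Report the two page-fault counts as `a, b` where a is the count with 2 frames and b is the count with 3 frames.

11, 8

2 frames: F F . F . . . F F F F F . . F F . F → 11 faults.
3 frames: F F . F . . . F F F . . . . F F . . → 8 faults.
8 < 11: adding a frame reduced faults, as is typical.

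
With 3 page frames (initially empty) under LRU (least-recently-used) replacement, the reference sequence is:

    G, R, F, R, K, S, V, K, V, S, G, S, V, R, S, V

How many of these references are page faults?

8

G: miss, frames (G)
R: miss, frames (G R)
F: miss, frames (G R F)
R: hit
K: miss, evict G, frames (F R K)
S: miss, evict F, frames (R K S)
V: miss, evict R, frames (K S V)
K: hit
V: hit
S: hit
G: miss, evict K, frames (V S G)
S: hit
V: hit
R: miss, evict G, frames (S V R)
S: hit
V: hit
Page faults: 8.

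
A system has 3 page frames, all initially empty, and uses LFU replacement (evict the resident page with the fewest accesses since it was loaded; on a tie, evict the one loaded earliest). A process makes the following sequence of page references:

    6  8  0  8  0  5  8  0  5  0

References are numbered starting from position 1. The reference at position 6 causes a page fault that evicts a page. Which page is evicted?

pos 1: 6 -> fault, frames {6}
pos 2: 8 -> fault, frames {6,8}
pos 3: 0 -> fault, frames {6,8,0}
pos 4: 8 -> hit
pos 5: 0 -> hit
pos 6: 5 -> fault, evict 6, frames {8,0,5}
At position 6, page 6 is evicted.

6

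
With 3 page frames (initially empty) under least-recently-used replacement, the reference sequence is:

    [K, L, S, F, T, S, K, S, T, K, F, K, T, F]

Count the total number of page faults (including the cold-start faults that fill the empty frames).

7

K → fault, frames {K}
L → fault, frames {K,L}
S → fault, frames {K,L,S}
F → fault, evict K, frames {L,S,F}
T → fault, evict L, frames {S,F,T}
S → hit
K → fault, evict F, frames {T,S,K}
S → hit
T → hit
K → hit
F → fault, evict S, frames {T,K,F}
K → hit
T → hit
F → hit
Page faults: 7.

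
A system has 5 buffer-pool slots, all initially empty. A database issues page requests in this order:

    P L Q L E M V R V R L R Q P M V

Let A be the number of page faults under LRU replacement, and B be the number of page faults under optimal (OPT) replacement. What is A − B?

Under LRU: F F F . F F F F . . . . F F F F → 11 faults.
Under OPT: F F F . F F F F . . . . . . F . → 8 faults.
A − B = 11 − 8 = 3.

3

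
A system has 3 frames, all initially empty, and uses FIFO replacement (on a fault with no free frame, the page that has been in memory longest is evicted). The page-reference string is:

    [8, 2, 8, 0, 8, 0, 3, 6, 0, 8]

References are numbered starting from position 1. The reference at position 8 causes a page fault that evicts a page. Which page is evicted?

2

pos 1: 8 -> fault, frames (8)
pos 2: 2 -> fault, frames (8 2)
pos 3: 8 -> hit
pos 4: 0 -> fault, frames (8 2 0)
pos 5: 8 -> hit
pos 6: 0 -> hit
pos 7: 3 -> fault, evict 8, frames (2 0 3)
pos 8: 6 -> fault, evict 2, frames (0 3 6)
At position 8, page 2 is evicted.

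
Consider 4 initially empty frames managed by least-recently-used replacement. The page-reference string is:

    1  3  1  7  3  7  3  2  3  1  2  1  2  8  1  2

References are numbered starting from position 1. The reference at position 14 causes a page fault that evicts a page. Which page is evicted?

7

pos 1: 1: fault, frames [1]
pos 2: 3: fault, frames [1, 3]
pos 3: 1: hit
pos 4: 7: fault, frames [3, 1, 7]
pos 5: 3: hit
pos 6: 7: hit
pos 7: 3: hit
pos 8: 2: fault, frames [1, 7, 3, 2]
pos 9: 3: hit
pos 10: 1: hit
pos 11: 2: hit
pos 12: 1: hit
pos 13: 2: hit
pos 14: 8: fault, evict 7, frames [3, 1, 2, 8]
At position 14, page 7 is evicted.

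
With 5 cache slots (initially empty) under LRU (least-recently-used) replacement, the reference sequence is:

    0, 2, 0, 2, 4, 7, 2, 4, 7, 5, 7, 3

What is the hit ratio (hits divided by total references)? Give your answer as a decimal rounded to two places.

0.50

0: miss, frames [0]
2: miss, frames [0, 2]
0: hit
2: hit
4: miss, frames [0, 2, 4]
7: miss, frames [0, 2, 4, 7]
2: hit
4: hit
7: hit
5: miss, frames [0, 2, 4, 7, 5]
7: hit
3: miss, evict 0, frames [2, 4, 5, 7, 3]
Hits: 6 of 12 references → 6/12 = 0.5000.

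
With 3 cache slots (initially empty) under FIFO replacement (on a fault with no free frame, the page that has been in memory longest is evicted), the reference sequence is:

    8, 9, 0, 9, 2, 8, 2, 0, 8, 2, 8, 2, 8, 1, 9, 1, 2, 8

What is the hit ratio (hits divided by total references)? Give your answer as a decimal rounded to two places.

8: miss, frames {8}
9: miss, frames {8,9}
0: miss, frames {8,9,0}
9: hit
2: miss, evict 8, frames {9,0,2}
8: miss, evict 9, frames {0,2,8}
2: hit
0: hit
8: hit
2: hit
8: hit
2: hit
8: hit
1: miss, evict 0, frames {2,8,1}
9: miss, evict 2, frames {8,1,9}
1: hit
2: miss, evict 8, frames {1,9,2}
8: miss, evict 1, frames {9,2,8}
Hits: 9 of 18 references → 9/18 = 0.5000.

0.50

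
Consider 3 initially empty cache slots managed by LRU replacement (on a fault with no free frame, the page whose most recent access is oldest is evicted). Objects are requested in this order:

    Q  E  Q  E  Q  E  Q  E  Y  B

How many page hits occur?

Q → miss, frames (Q)
E → miss, frames (Q E)
Q → hit
E → hit
Q → hit
E → hit
Q → hit
E → hit
Y → miss, frames (Q E Y)
B → miss, evict Q, frames (E Y B)
Hits: 6.

6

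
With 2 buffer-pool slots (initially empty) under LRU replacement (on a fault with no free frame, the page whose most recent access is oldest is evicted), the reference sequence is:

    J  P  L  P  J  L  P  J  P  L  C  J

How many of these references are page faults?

10

J: fault, frames (J)
P: fault, frames (J P)
L: fault, evict J, frames (P L)
P: hit
J: fault, evict L, frames (P J)
L: fault, evict P, frames (J L)
P: fault, evict J, frames (L P)
J: fault, evict L, frames (P J)
P: hit
L: fault, evict J, frames (P L)
C: fault, evict P, frames (L C)
J: fault, evict L, frames (C J)
Page faults: 10.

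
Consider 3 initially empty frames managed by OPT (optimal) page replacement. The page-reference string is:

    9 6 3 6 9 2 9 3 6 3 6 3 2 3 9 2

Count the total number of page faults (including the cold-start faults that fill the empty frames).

9 -> fault, frames (9)
6 -> fault, frames (9 6)
3 -> fault, frames (9 6 3)
6 -> hit
9 -> hit
2 -> fault, evict 6, frames (9 3 2)
9 -> hit
3 -> hit
6 -> fault, evict 9, frames (3 2 6)
3 -> hit
6 -> hit
3 -> hit
2 -> hit
3 -> hit
9 -> fault, evict 6, frames (3 2 9)
2 -> hit
Page faults: 6.

6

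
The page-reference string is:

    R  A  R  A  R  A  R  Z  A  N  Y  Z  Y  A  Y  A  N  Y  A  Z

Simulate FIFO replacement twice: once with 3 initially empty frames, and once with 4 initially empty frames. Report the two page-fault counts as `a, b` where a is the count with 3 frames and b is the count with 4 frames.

3 frames: F F . . . . . F . F F . . F . . . . . F → 7 faults.
4 frames: F F . . . . . F . F F . . . . . . . . . → 5 faults.
5 < 7: adding a frame reduced faults, as is typical.

7, 5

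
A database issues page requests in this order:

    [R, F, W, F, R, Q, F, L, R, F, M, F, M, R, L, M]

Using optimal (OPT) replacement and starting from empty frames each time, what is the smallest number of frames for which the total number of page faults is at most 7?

f=1: 16 faults
f=2: 10 faults
f=3: 7 faults
f=4: 6 faults
f=5: 6 faults
f=6: 6 faults
Smallest f with faults ≤ 7 is 3.

3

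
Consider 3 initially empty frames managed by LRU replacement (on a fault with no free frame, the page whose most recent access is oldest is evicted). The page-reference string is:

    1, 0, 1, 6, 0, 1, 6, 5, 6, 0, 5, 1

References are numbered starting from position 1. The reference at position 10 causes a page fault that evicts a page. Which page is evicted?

pos 1: 1 → fault, frames (1)
pos 2: 0 → fault, frames (1 0)
pos 3: 1 → hit
pos 4: 6 → fault, frames (0 1 6)
pos 5: 0 → hit
pos 6: 1 → hit
pos 7: 6 → hit
pos 8: 5 → fault, evict 0, frames (1 6 5)
pos 9: 6 → hit
pos 10: 0 → fault, evict 1, frames (5 6 0)
At position 10, page 1 is evicted.

1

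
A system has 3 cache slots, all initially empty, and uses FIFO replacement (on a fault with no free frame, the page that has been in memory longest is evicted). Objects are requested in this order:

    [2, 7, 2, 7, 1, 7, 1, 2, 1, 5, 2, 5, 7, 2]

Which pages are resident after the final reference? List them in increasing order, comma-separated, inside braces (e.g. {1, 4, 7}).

2 → miss, frames [2]
7 → miss, frames [2, 7]
2 → hit
7 → hit
1 → miss, frames [2, 7, 1]
7 → hit
1 → hit
2 → hit
1 → hit
5 → miss, evict 2, frames [7, 1, 5]
2 → miss, evict 7, frames [1, 5, 2]
5 → hit
7 → miss, evict 1, frames [5, 2, 7]
2 → hit

{2, 5, 7}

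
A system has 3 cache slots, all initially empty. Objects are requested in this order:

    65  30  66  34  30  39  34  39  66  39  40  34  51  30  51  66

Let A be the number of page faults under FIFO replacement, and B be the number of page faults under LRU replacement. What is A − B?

Under FIFO: F F F F . F . . . . F . F F . F → 9 faults.
Under LRU: F F F F . F . . F . F F F F . F → 11 faults.
A − B = 9 − 11 = -2.

-2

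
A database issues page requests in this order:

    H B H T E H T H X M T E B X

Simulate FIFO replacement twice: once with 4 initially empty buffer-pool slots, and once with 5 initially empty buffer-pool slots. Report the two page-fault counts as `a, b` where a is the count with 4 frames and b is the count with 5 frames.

4 frames: F F . F F . . . F F . . F . → 7 faults.
5 frames: F F . F F . . . F F . . . . → 6 faults.
6 < 7: adding a frame reduced faults, as is typical.

7, 6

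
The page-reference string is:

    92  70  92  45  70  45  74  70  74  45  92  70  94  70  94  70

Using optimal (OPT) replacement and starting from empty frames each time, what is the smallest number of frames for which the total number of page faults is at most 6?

f=1: 16 faults
f=2: 7 faults
f=3: 6 faults
f=4: 5 faults
f=5: 5 faults
Smallest f with faults ≤ 6 is 3.

3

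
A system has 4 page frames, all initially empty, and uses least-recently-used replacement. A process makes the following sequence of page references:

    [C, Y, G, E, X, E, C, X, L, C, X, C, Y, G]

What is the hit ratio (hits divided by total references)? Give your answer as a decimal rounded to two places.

C -> fault, frames {C}
Y -> fault, frames {C,Y}
G -> fault, frames {C,Y,G}
E -> fault, frames {C,Y,G,E}
X -> fault, evict C, frames {Y,G,E,X}
E -> hit
C -> fault, evict Y, frames {G,X,E,C}
X -> hit
L -> fault, evict G, frames {E,C,X,L}
C -> hit
X -> hit
C -> hit
Y -> fault, evict E, frames {L,X,C,Y}
G -> fault, evict L, frames {X,C,Y,G}
Hits: 5 of 14 references → 5/14 = 0.3571.

0.36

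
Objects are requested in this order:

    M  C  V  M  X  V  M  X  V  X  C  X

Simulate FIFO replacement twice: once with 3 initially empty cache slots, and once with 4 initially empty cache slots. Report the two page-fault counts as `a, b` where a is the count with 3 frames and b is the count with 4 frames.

3 frames: F F F . F . F . . . F . → 6 faults.
4 frames: F F F . F . . . . . . . → 4 faults.
4 < 6: adding a frame reduced faults, as is typical.

6, 4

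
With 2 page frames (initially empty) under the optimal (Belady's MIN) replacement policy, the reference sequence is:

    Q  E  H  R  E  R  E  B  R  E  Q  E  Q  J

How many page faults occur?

8

Q: fault, frames [Q]
E: fault, frames [Q, E]
H: fault, evict Q, frames [E, H]
R: fault, evict H, frames [E, R]
E: hit
R: hit
E: hit
B: fault, evict E, frames [R, B]
R: hit
E: fault, evict B, frames [R, E]
Q: fault, evict R, frames [E, Q]
E: hit
Q: hit
J: fault, evict Q, frames [E, J]
Page faults: 8.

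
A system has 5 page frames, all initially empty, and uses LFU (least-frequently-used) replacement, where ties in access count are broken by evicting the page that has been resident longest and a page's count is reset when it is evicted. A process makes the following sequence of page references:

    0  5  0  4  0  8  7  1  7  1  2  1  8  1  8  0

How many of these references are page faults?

7

0: miss, frames {0}
5: miss, frames {0,5}
0: hit
4: miss, frames {0,5,4}
0: hit
8: miss, frames {0,5,4,8}
7: miss, frames {0,5,4,8,7}
1: miss, evict 5, frames {0,4,8,7,1}
7: hit
1: hit
2: miss, evict 4, frames {0,8,7,1,2}
1: hit
8: hit
1: hit
8: hit
0: hit
Page faults: 7.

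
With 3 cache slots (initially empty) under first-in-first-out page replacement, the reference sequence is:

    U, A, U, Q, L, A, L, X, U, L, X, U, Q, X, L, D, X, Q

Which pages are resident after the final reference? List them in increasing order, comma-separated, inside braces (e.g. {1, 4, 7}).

{D, Q, X}

U → fault, frames {U}
A → fault, frames {U,A}
U → hit
Q → fault, frames {U,A,Q}
L → fault, evict U, frames {A,Q,L}
A → hit
L → hit
X → fault, evict A, frames {Q,L,X}
U → fault, evict Q, frames {L,X,U}
L → hit
X → hit
U → hit
Q → fault, evict L, frames {X,U,Q}
X → hit
L → fault, evict X, frames {U,Q,L}
D → fault, evict U, frames {Q,L,D}
X → fault, evict Q, frames {L,D,X}
Q → fault, evict L, frames {D,X,Q}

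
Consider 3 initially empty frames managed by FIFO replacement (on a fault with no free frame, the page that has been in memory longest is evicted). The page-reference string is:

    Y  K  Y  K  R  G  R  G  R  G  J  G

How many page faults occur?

5

Y: fault, frames (Y)
K: fault, frames (Y K)
Y: hit
K: hit
R: fault, frames (Y K R)
G: fault, evict Y, frames (K R G)
R: hit
G: hit
R: hit
G: hit
J: fault, evict K, frames (R G J)
G: hit
Page faults: 5.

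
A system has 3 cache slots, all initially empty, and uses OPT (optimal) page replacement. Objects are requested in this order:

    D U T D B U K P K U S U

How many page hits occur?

5

D → miss, frames {D}
U → miss, frames {D,U}
T → miss, frames {D,U,T}
D → hit
B → miss, evict T, frames {D,U,B}
U → hit
K → miss, evict B, frames {D,U,K}
P → miss, evict D, frames {U,K,P}
K → hit
U → hit
S → miss, evict P, frames {U,K,S}
U → hit
Hits: 5.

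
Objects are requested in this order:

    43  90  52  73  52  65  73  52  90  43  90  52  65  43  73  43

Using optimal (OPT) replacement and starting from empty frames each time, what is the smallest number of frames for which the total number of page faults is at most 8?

f=1: 16 faults
f=2: 11 faults
f=3: 9 faults
f=4: 7 faults
f=5: 5 faults
Smallest f with faults ≤ 8 is 4.

4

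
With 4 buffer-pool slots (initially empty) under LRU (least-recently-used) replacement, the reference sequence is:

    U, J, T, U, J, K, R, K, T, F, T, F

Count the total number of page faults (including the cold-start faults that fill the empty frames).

7

U -> miss, frames (U)
J -> miss, frames (U J)
T -> miss, frames (U J T)
U -> hit
J -> hit
K -> miss, frames (T U J K)
R -> miss, evict T, frames (U J K R)
K -> hit
T -> miss, evict U, frames (J R K T)
F -> miss, evict J, frames (R K T F)
T -> hit
F -> hit
Page faults: 7.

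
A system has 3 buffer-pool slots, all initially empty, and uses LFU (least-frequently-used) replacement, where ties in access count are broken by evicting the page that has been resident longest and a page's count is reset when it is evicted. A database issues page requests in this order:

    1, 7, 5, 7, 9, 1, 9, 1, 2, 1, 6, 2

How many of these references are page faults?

8

1 → miss, frames (1)
7 → miss, frames (1 7)
5 → miss, frames (1 7 5)
7 → hit
9 → miss, evict 1, frames (7 5 9)
1 → miss, evict 5, frames (7 9 1)
9 → hit
1 → hit
2 → miss, evict 7, frames (9 1 2)
1 → hit
6 → miss, evict 2, frames (9 1 6)
2 → miss, evict 6, frames (9 1 2)
Page faults: 8.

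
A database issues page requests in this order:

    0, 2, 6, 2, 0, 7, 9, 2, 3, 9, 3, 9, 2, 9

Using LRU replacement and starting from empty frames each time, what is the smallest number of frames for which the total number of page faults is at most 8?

3

f=1: 14 faults
f=2: 10 faults
f=3: 7 faults
f=4: 6 faults
f=5: 6 faults
f=6: 6 faults
Smallest f with faults ≤ 8 is 3.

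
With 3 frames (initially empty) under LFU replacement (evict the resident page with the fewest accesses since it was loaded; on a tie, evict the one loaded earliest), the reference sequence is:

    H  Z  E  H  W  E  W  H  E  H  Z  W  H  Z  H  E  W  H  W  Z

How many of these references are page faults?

H: miss, frames (H)
Z: miss, frames (H Z)
E: miss, frames (H Z E)
H: hit
W: miss, evict Z, frames (H E W)
E: hit
W: hit
H: hit
E: hit
H: hit
Z: miss, evict W, frames (H E Z)
W: miss, evict Z, frames (H E W)
H: hit
Z: miss, evict W, frames (H E Z)
H: hit
E: hit
W: miss, evict Z, frames (H E W)
H: hit
W: hit
Z: miss, evict W, frames (H E Z)
Page faults: 9.

9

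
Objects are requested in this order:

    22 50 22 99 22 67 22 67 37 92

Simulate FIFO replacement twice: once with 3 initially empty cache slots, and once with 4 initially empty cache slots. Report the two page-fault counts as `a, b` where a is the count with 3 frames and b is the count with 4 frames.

7, 6

3 frames: F F . F . F F . F F → 7 faults.
4 frames: F F . F . F . . F F → 6 faults.
6 < 7: adding a frame reduced faults, as is typical.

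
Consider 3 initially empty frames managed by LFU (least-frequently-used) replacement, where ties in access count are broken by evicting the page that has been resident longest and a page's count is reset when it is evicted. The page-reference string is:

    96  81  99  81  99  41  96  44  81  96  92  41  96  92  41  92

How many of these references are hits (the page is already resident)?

3

96 -> fault, frames (96)
81 -> fault, frames (96 81)
99 -> fault, frames (96 81 99)
81 -> hit
99 -> hit
41 -> fault, evict 96, frames (81 99 41)
96 -> fault, evict 41, frames (81 99 96)
44 -> fault, evict 96, frames (81 99 44)
81 -> hit
96 -> fault, evict 44, frames (81 99 96)
92 -> fault, evict 96, frames (81 99 92)
41 -> fault, evict 92, frames (81 99 41)
96 -> fault, evict 41, frames (81 99 96)
92 -> fault, evict 96, frames (81 99 92)
41 -> fault, evict 92, frames (81 99 41)
92 -> fault, evict 41, frames (81 99 92)
Hits: 3.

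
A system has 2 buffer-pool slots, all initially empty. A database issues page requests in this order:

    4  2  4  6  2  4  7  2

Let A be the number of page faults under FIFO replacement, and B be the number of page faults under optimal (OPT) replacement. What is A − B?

1

Under FIFO: F F . F . F F F → 6 faults.
Under OPT: F F . F . F F . → 5 faults.
A − B = 6 − 5 = 1.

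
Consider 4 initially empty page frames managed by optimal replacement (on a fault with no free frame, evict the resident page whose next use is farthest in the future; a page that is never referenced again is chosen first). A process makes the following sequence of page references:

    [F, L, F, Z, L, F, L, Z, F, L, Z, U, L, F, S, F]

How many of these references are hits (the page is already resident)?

F → fault, frames {F}
L → fault, frames {F,L}
F → hit
Z → fault, frames {F,L,Z}
L → hit
F → hit
L → hit
Z → hit
F → hit
L → hit
Z → hit
U → fault, frames {F,L,Z,U}
L → hit
F → hit
S → fault, evict U, frames {F,L,Z,S}
F → hit
Hits: 11.

11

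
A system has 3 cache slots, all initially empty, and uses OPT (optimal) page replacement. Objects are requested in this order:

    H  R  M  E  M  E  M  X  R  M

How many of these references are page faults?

5

H → fault, frames [H]
R → fault, frames [H, R]
M → fault, frames [H, R, M]
E → fault, evict H, frames [R, M, E]
M → hit
E → hit
M → hit
X → fault, evict E, frames [R, M, X]
R → hit
M → hit
Page faults: 5.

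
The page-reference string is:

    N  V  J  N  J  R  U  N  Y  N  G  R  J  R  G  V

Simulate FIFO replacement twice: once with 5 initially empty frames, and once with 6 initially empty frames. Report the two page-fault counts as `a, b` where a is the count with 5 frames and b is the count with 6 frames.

5 frames: F F F . . F F . F F F . F F . F → 11 faults.
6 frames: F F F . . F F . F . F . . . . . → 7 faults.
7 < 11: adding a frame reduced faults, as is typical.

11, 7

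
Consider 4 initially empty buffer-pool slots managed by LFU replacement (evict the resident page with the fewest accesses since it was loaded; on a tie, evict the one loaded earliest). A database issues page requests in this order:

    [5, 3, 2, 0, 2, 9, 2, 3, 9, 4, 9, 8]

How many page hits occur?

5: miss, frames {5}
3: miss, frames {5,3}
2: miss, frames {5,3,2}
0: miss, frames {5,3,2,0}
2: hit
9: miss, evict 5, frames {3,2,0,9}
2: hit
3: hit
9: hit
4: miss, evict 0, frames {3,2,9,4}
9: hit
8: miss, evict 4, frames {3,2,9,8}
Hits: 5.

5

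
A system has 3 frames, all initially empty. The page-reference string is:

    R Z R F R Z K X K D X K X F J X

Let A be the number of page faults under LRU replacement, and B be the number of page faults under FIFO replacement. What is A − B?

-1

Under LRU: F F . F . . F F . F . . . F F . → 8 faults.
Under FIFO: F F . F . . F F . F . . . F F F → 9 faults.
A − B = 8 − 9 = -1.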